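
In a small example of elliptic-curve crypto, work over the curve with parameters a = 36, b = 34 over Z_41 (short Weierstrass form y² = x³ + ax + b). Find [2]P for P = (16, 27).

(11, 11)

tangent at (16, 27): λ = (3·16² + 36)/(2·27) ≡ 25/13. 13⁻¹ ≡ 19 (mod 41), so λ ≡ 25·19 ≡ 24.
  x = λ² - 16 - 16 = 576 - 32 ≡ 11; y = λ·(16 - 11) - 27 ≡ 11. → (11, 11)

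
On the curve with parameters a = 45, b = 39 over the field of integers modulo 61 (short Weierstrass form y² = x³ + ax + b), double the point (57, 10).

(13, 36)

tangent at (57, 10): λ = (3·57² + 45)/(2·10) ≡ 32/20. 20⁻¹ ≡ 58 (mod 61) since 20·58 = 1160 ≡ 1, so λ ≡ 32·58 ≡ 26.
  x = λ² - 57 - 57 = 676 - 114 ≡ 13; y = λ·(57 - 13) - 10 ≡ 36. → (13, 36)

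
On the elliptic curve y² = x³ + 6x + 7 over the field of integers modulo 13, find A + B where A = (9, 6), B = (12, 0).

(9, 7)

(9, 6) + (12, 0). λ = (0 - 6)/(12 - 9) ≡ 7/3 mod 13. 3⁻¹ ≡ 9 (mod 13) since 3·9 = 27 ≡ 1, so λ ≡ 11.
  x = λ² - 9 - 12 = 121 - 21 ≡ 9; y = λ·(9 - 9) - 6 ≡ 7. → (9, 7)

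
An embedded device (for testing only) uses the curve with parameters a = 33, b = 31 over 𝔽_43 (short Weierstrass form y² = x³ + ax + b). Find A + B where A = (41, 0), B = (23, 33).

(41, 0) + (23, 33). λ = (33 - 0)/(23 - 41) ≡ 33/25 mod 43. 25⁻¹ ≡ 31 (mod 43), so λ ≡ 34.
  x = λ² - 41 - 23 = 1156 - 64 ≡ 17; y = λ·(41 - 17) - 0 ≡ 42. → (17, 42)

(17, 42)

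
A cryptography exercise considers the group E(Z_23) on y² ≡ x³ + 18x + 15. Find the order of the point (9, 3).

7

2P: tangent at (9, 3): λ = (3·9² + 18)/(2·3) ≡ 8/6. 6⁻¹ ≡ 4 (mod 23), so λ ≡ 8·4 ≡ 9.
  x = λ² - 9 - 9 = 81 - 18 ≡ 17; y = λ·(9 - 17) - 3 ≡ 17. → (17, 17)
3P: (17, 17) + (9, 3). λ = (3 - 17)/(9 - 17) ≡ 9/15 mod 23. 15⁻¹ ≡ 20 (mod 23), so λ ≡ 19.
  x = λ² - 17 - 9 = 361 - 26 ≡ 13; y = λ·(17 - 13) - 17 ≡ 13. → (13, 13)
4P: (13, 13) + (9, 3). λ = (3 - 13)/(9 - 13) ≡ 13/19 mod 23. 19⁻¹ ≡ 17 (mod 23), so λ ≡ 14.
  x = λ² - 13 - 9 = 196 - 22 ≡ 13; y = λ·(13 - 13) - 13 ≡ 10. → (13, 10)
5P: (13, 10) + (9, 3). λ = (3 - 10)/(9 - 13) ≡ 16/19 mod 23. 19⁻¹ ≡ 17 (mod 23), so λ ≡ 19.
  x = λ² - 13 - 9 = 361 - 22 ≡ 17; y = λ·(13 - 17) - 10 ≡ 6. → (17, 6)
6P: (17, 6) + (9, 3). λ = (3 - 6)/(9 - 17) ≡ 20/15 mod 23. 15⁻¹ ≡ 20 (mod 23), so λ ≡ 9.
  x = λ² - 17 - 9 = 81 - 26 ≡ 9; y = λ·(17 - 9) - 6 ≡ 20. → (9, 20)
7P: (9, 20) + (9, 3): same x and y₁ ≡ -y₂, so the sum is 𝒪.
7P = 𝒪, so the order is 7.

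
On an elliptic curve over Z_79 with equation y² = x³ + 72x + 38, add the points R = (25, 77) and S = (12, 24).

(46, 44)

(25, 77) + (12, 24). λ = (24 - 77)/(12 - 25) ≡ 26/66 mod 79. 66⁻¹ ≡ 6 (mod 79) since 66·6 = 396 ≡ 1, so λ ≡ 77.
  x = λ² - 25 - 12 = 5929 - 37 ≡ 46; y = λ·(25 - 46) - 77 ≡ 44. → (46, 44)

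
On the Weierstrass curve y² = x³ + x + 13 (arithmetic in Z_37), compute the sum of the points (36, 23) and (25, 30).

(29, 23)

(36, 23) + (25, 30). λ = (30 - 23)/(25 - 36) ≡ 7/26 mod 37. 26⁻¹ ≡ 10 (mod 37) since 26·10 = 260 ≡ 1, so λ ≡ 33.
  x = λ² - 36 - 25 = 1089 - 61 ≡ 29; y = λ·(36 - 29) - 23 ≡ 23. → (29, 23)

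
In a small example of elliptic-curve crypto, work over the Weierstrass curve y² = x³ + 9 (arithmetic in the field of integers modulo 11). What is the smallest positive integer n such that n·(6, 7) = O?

2P: tangent at (6, 7): λ = (3·6² + 0)/(2·7) ≡ 9/3. 3⁻¹ ≡ 4 (mod 11) since 3·4 = 12 ≡ 1, so λ ≡ 9·4 ≡ 3.
  x = λ² - 6 - 6 = 9 - 12 ≡ 8; y = λ·(6 - 8) - 7 ≡ 9. → (8, 9)
3P: (8, 9) + (6, 7). λ = (7 - 9)/(6 - 8) ≡ 9/9 mod 11. 9⁻¹ ≡ 5 (mod 11) since 9·5 = 45 ≡ 1, so λ ≡ 1.
  x = λ² - 8 - 6 = 1 - 14 ≡ 9; y = λ·(8 - 9) - 9 ≡ 1. → (9, 1)
4P: (9, 1) + (6, 7). λ = (7 - 1)/(6 - 9) ≡ 6/8 mod 11. 8⁻¹ ≡ 7 (mod 11), so λ ≡ 9.
  x = λ² - 9 - 6 = 81 - 15 ≡ 0; y = λ·(9 - 0) - 1 ≡ 3. → (0, 3)
5P: (0, 3) + (6, 7). λ = (7 - 3)/(6 - 0) ≡ 4/6 mod 11. 6⁻¹ ≡ 2 (mod 11), so λ ≡ 8.
  x = λ² - 0 - 6 = 64 - 6 ≡ 3; y = λ·(0 - 3) - 3 ≡ 6. → (3, 6)
6P: (3, 6) + (6, 7). λ = (7 - 6)/(6 - 3) ≡ 1/3 mod 11. 3⁻¹ ≡ 4 (mod 11), so λ ≡ 4.
  x = λ² - 3 - 6 = 16 - 9 ≡ 7; y = λ·(3 - 7) - 6 ≡ 0. → (7, 0)
7P: (7, 0) + (6, 7). λ = (7 - 0)/(6 - 7) ≡ 7/10 mod 11. 10⁻¹ ≡ 10 (mod 11) since 10·10 = 100 ≡ 1, so λ ≡ 4.
  x = λ² - 7 - 6 = 16 - 13 ≡ 3; y = λ·(7 - 3) - 0 ≡ 5. → (3, 5)
8P: (3, 5) + (6, 7). λ = (7 - 5)/(6 - 3) ≡ 2/3 mod 11. 3⁻¹ ≡ 4 (mod 11), so λ ≡ 8.
  x = λ² - 3 - 6 = 64 - 9 ≡ 0; y = λ·(3 - 0) - 5 ≡ 8. → (0, 8)
9P: (0, 8) + (6, 7). λ = (7 - 8)/(6 - 0) ≡ 10/6 mod 11. 6⁻¹ ≡ 2 (mod 11), so λ ≡ 9.
  x = λ² - 0 - 6 = 81 - 6 ≡ 9; y = λ·(0 - 9) - 8 ≡ 10. → (9, 10)
10P: (9, 10) + (6, 7). λ = (7 - 10)/(6 - 9) ≡ 8/8 mod 11. 8⁻¹ ≡ 7 (mod 11) since 8·7 = 56 ≡ 1, so λ ≡ 1.
  x = λ² - 9 - 6 = 1 - 15 ≡ 8; y = λ·(9 - 8) - 10 ≡ 2. → (8, 2)
11P: (8, 2) + (6, 7). λ = (7 - 2)/(6 - 8) ≡ 5/9 mod 11. 9⁻¹ ≡ 5 (mod 11), so λ ≡ 3.
  x = λ² - 8 - 6 = 9 - 14 ≡ 6; y = λ·(8 - 6) - 2 ≡ 4. → (6, 4)
12P: (6, 4) + (6, 7): same x and y₁ ≡ -y₂, so the sum is O.
12P = O, so the order is 12.

12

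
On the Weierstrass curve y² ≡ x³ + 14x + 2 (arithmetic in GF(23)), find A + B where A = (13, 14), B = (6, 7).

(5, 17)

(13, 14) + (6, 7). λ = (7 - 14)/(6 - 13) ≡ 16/16 mod 23. 16⁻¹ ≡ 13 (mod 23), so λ ≡ 1.
  x = λ² - 13 - 6 = 1 - 19 ≡ 5; y = λ·(13 - 5) - 14 ≡ 17. → (5, 17)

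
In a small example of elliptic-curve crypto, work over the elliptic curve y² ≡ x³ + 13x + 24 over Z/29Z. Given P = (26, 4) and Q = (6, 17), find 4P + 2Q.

(18, 0)

First 4P:
Double-and-add on 4 = (100)₂. Start with P = (26, 4) for the leading 1-bit.
double: tangent at (26, 4): λ = (3·26² + 13)/(2·4) ≡ 11/8. 8⁻¹ ≡ 11 (mod 29) since 8·11 = 88 ≡ 1, so λ ≡ 11·11 ≡ 5.
  x = λ² - 26 - 26 = 25 - 52 ≡ 2; y = λ·(26 - 2) - 4 ≡ 0. → (2, 0)
double: (2, 0) + (2, 0): same x and y₁ ≡ -y₂, so the sum is ∞.
4P = ∞.
Next 2Q:
Repeated addition: build up to 2Q.
2Q: tangent at (6, 17): λ = (3·6² + 13)/(2·17) ≡ 5/5. 5⁻¹ ≡ 6 (mod 29), so λ ≡ 5·6 ≡ 1.
  x = λ² - 6 - 6 = 1 - 12 ≡ 18; y = λ·(6 - 18) - 17 ≡ 0. → (18, 0)
2Q = (18, 0).
Finally 4P + 2Q:
∞ + (18, 0) = (18, 0) (identity).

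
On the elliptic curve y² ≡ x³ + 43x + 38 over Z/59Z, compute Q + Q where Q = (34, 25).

(48, 2)

tangent at (34, 25): λ = (3·34² + 43)/(2·25) ≡ 30/50. 50⁻¹ ≡ 13 (mod 59), so λ ≡ 30·13 ≡ 36.
  x = λ² - 34 - 34 = 1296 - 68 ≡ 48; y = λ·(34 - 48) - 25 ≡ 2. → (48, 2)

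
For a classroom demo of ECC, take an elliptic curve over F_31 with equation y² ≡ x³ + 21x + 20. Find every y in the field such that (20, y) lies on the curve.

x³ + 21x + 20 = 8440 ≡ 8 (mod 31).
Square roots of 8 mod 31: 15 and 16 (since 15² = 225 ≡ 8).

15, 16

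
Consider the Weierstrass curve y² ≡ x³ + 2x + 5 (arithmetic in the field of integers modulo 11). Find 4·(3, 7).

(9, 9)

Write Q = (3, 7).
Double-and-add on 4 = (100)₂. Start with Q = (3, 7) for the leading 1-bit.
double: tangent at (3, 7): λ = (3·3² + 2)/(2·7) ≡ 7/3. 3⁻¹ ≡ 4 (mod 11), so λ ≡ 7·4 ≡ 6.
  x = λ² - 3 - 3 = 36 - 6 ≡ 8; y = λ·(3 - 8) - 7 ≡ 7. → (8, 7)
double: tangent at (8, 7): λ = (3·8² + 2)/(2·7) ≡ 7/3. 3⁻¹ ≡ 4 (mod 11), so λ ≡ 7·4 ≡ 6.
  x = λ² - 8 - 8 = 36 - 16 ≡ 9; y = λ·(8 - 9) - 7 ≡ 9. → (9, 9)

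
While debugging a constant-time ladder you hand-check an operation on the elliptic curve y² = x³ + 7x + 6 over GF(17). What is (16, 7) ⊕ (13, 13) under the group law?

(9, 13)

(16, 7) + (13, 13). λ = (13 - 7)/(13 - 16) ≡ 6/14 mod 17. 14⁻¹ ≡ 11 (mod 17) since 14·11 = 154 ≡ 1, so λ ≡ 15.
  x = λ² - 16 - 13 = 225 - 29 ≡ 9; y = λ·(16 - 9) - 7 ≡ 13. → (9, 13)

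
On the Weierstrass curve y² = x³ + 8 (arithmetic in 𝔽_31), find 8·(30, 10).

(30, 21)

Write Q = (30, 10).
Double-and-add on 8 = (1000)₂. Start with Q = (30, 10) for the leading 1-bit.
double: tangent at (30, 10): λ = (3·30² + 0)/(2·10) ≡ 3/20. 20⁻¹ ≡ 14 (mod 31), so λ ≡ 3·14 ≡ 11.
  x = λ² - 30 - 30 = 121 - 60 ≡ 30; y = λ·(30 - 30) - 10 ≡ 21. → (30, 21)
double: tangent at (30, 21): λ = (3·30² + 0)/(2·21) ≡ 3/11. 11⁻¹ ≡ 17 (mod 31) since 11·17 = 187 ≡ 1, so λ ≡ 3·17 ≡ 20.
  x = λ² - 30 - 30 = 400 - 60 ≡ 30; y = λ·(30 - 30) - 21 ≡ 10. → (30, 10)
double: tangent at (30, 10): λ = (3·30² + 0)/(2·10) ≡ 3/20. 20⁻¹ ≡ 14 (mod 31), so λ ≡ 3·14 ≡ 11.
  x = λ² - 30 - 30 = 121 - 60 ≡ 30; y = λ·(30 - 30) - 10 ≡ 21. → (30, 21)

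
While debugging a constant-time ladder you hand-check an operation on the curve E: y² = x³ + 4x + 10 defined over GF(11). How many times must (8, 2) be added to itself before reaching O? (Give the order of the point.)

2P: tangent at (8, 2): λ = (3·8² + 4)/(2·2) ≡ 9/4. 4⁻¹ ≡ 3 (mod 11), so λ ≡ 9·3 ≡ 5.
  x = λ² - 8 - 8 = 25 - 16 ≡ 9; y = λ·(8 - 9) - 2 ≡ 4. → (9, 4)
3P: (9, 4) + (8, 2). λ = (2 - 4)/(8 - 9) ≡ 9/10 mod 11. 10⁻¹ ≡ 10 (mod 11) since 10·10 = 100 ≡ 1, so λ ≡ 2.
  x = λ² - 9 - 8 = 4 - 17 ≡ 9; y = λ·(9 - 9) - 4 ≡ 7. → (9, 7)
4P: (9, 7) + (8, 2). λ = (2 - 7)/(8 - 9) ≡ 6/10 mod 11. 10⁻¹ ≡ 10 (mod 11), so λ ≡ 5.
  x = λ² - 9 - 8 = 25 - 17 ≡ 8; y = λ·(9 - 8) - 7 ≡ 9. → (8, 9)
5P: (8, 9) + (8, 2): same x and y₁ ≡ -y₂, so the sum is O.
5P = O, so the order is 5.

5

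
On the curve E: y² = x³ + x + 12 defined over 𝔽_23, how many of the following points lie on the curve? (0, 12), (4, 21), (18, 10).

0

(0, 12): 12² ≡ 6, rhs ≡ 12 → off.
(4, 21): 21² ≡ 4, rhs ≡ 11 → off.
(18, 10): 10² ≡ 8, rhs ≡ 20 → off.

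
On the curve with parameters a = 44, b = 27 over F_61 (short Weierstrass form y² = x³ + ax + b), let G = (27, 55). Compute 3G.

(39, 1)

Repeated addition: build up to 3G.
2G: tangent at (27, 55): λ = (3·27² + 44)/(2·55) ≡ 35/49. 49⁻¹ ≡ 5 (mod 61), so λ ≡ 35·5 ≡ 53.
  x = λ² - 27 - 27 = 2809 - 54 ≡ 10; y = λ·(27 - 10) - 55 ≡ 53. → (10, 53)
3G: (10, 53) + (27, 55). λ = (55 - 53)/(27 - 10) ≡ 2/17 mod 61. 17⁻¹ ≡ 18 (mod 61), so λ ≡ 36.
  x = λ² - 10 - 27 = 1296 - 37 ≡ 39; y = λ·(10 - 39) - 53 ≡ 1. → (39, 1)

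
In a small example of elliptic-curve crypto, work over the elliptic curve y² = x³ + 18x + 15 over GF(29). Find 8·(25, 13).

O

Write G = (25, 13).
Repeated addition: build up to 8G.
2G: tangent at (25, 13): λ = (3·25² + 18)/(2·13) ≡ 8/26. 26⁻¹ ≡ 19 (mod 29), so λ ≡ 8·19 ≡ 7.
  x = λ² - 25 - 25 = 49 - 50 ≡ 28; y = λ·(25 - 28) - 13 ≡ 24. → (28, 24)
3G: (28, 24) + (25, 13). λ = (13 - 24)/(25 - 28) ≡ 18/26 mod 29. 26⁻¹ ≡ 19 (mod 29) since 26·19 = 494 ≡ 1, so λ ≡ 23.
  x = λ² - 28 - 25 = 529 - 53 ≡ 12; y = λ·(28 - 12) - 24 ≡ 25. → (12, 25)
4G: (12, 25) + (25, 13). λ = (13 - 25)/(25 - 12) ≡ 17/13 mod 29. 13⁻¹ ≡ 9 (mod 29) since 13·9 = 117 ≡ 1, so λ ≡ 8.
  x = λ² - 12 - 25 = 64 - 37 ≡ 27; y = λ·(12 - 27) - 25 ≡ 0. → (27, 0)
5G: (27, 0) + (25, 13). λ = (13 - 0)/(25 - 27) ≡ 13/27 mod 29. 27⁻¹ ≡ 14 (mod 29), so λ ≡ 8.
  x = λ² - 27 - 25 = 64 - 52 ≡ 12; y = λ·(27 - 12) - 0 ≡ 4. → (12, 4)
6G: (12, 4) + (25, 13). λ = (13 - 4)/(25 - 12) ≡ 9/13 mod 29. 13⁻¹ ≡ 9 (mod 29), so λ ≡ 23.
  x = λ² - 12 - 25 = 529 - 37 ≡ 28; y = λ·(12 - 28) - 4 ≡ 5. → (28, 5)
7G: (28, 5) + (25, 13). λ = (13 - 5)/(25 - 28) ≡ 8/26 mod 29. 26⁻¹ ≡ 19 (mod 29) since 26·19 = 494 ≡ 1, so λ ≡ 7.
  x = λ² - 28 - 25 = 49 - 53 ≡ 25; y = λ·(28 - 25) - 5 ≡ 16. → (25, 16)
8G: (25, 16) + (25, 13): same x and y₁ ≡ -y₂, so the sum is O.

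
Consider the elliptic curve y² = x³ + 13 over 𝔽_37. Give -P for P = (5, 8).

-(5, 8) = (5, -8 mod 37) = (5, 29).

(5, 29)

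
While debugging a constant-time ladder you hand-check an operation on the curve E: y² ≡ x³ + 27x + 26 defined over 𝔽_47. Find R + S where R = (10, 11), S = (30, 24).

(10, 11) + (30, 24). λ = (24 - 11)/(30 - 10) ≡ 13/20 mod 47. 20⁻¹ ≡ 40 (mod 47), so λ ≡ 3.
  x = λ² - 10 - 30 = 9 - 40 ≡ 16; y = λ·(10 - 16) - 11 ≡ 18. → (16, 18)

(16, 18)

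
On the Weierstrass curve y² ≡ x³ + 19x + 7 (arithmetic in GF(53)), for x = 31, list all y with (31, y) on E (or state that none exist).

x³ + 19x + 7 = 30387 ≡ 18 (mod 53).
18 is a non-residue mod 53; no y exists.

none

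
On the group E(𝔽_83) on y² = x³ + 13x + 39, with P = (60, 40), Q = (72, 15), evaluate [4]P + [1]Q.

First 4P:
Repeated addition: build up to 4P.
2P: tangent at (60, 40): λ = (3·60² + 13)/(2·40) ≡ 23/80. 80⁻¹ ≡ 55 (mod 83), so λ ≡ 23·55 ≡ 20.
  x = λ² - 60 - 60 = 400 - 120 ≡ 31; y = λ·(60 - 31) - 40 ≡ 42. → (31, 42)
3P: (31, 42) + (60, 40). λ = (40 - 42)/(60 - 31) ≡ 81/29 mod 83. 29⁻¹ ≡ 63 (mod 83), so λ ≡ 40.
  x = λ² - 31 - 60 = 1600 - 91 ≡ 15; y = λ·(31 - 15) - 42 ≡ 17. → (15, 17)
4P: (15, 17) + (60, 40). λ = (40 - 17)/(60 - 15) ≡ 23/45 mod 83. 45⁻¹ ≡ 24 (mod 83), so λ ≡ 54.
  x = λ² - 15 - 60 = 2916 - 75 ≡ 19; y = λ·(15 - 19) - 17 ≡ 16. → (19, 16)
4P = (19, 16).
Finally 4P + Q:
(19, 16) + (72, 15). λ = (15 - 16)/(72 - 19) ≡ 82/53 mod 83. 53⁻¹ ≡ 47 (mod 83), so λ ≡ 36.
  x = λ² - 19 - 72 = 1296 - 91 ≡ 43; y = λ·(19 - 43) - 16 ≡ 33. → (43, 33)

(43, 33)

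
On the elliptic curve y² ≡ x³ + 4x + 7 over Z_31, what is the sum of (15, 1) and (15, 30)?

O

The two points share x = 15 and their y-coordinates satisfy 1 + 30 ≡ 0 (mod 31), so they are inverses. Their sum is O.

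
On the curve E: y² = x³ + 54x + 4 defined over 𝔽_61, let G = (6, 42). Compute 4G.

(42, 7)

Repeated addition: build up to 4G.
2G: tangent at (6, 42): λ = (3·6² + 54)/(2·42) ≡ 40/23. 23⁻¹ ≡ 8 (mod 61) since 23·8 = 184 ≡ 1, so λ ≡ 40·8 ≡ 15.
  x = λ² - 6 - 6 = 225 - 12 ≡ 30; y = λ·(6 - 30) - 42 ≡ 25. → (30, 25)
3G: (30, 25) + (6, 42). λ = (42 - 25)/(6 - 30) ≡ 17/37 mod 61. 37⁻¹ ≡ 33 (mod 61) since 37·33 = 1221 ≡ 1, so λ ≡ 12.
  x = λ² - 30 - 6 = 144 - 36 ≡ 47; y = λ·(30 - 47) - 25 ≡ 15. → (47, 15)
4G: (47, 15) + (6, 42). λ = (42 - 15)/(6 - 47) ≡ 27/20 mod 61. 20⁻¹ ≡ 58 (mod 61), so λ ≡ 41.
  x = λ² - 47 - 6 = 1681 - 53 ≡ 42; y = λ·(47 - 42) - 15 ≡ 7. → (42, 7)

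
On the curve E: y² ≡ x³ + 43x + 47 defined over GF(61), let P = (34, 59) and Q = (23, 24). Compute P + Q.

(60, 8)

(34, 59) + (23, 24). λ = (24 - 59)/(23 - 34) ≡ 26/50 mod 61. 50⁻¹ ≡ 11 (mod 61), so λ ≡ 42.
  x = λ² - 34 - 23 = 1764 - 57 ≡ 60; y = λ·(34 - 60) - 59 ≡ 8. → (60, 8)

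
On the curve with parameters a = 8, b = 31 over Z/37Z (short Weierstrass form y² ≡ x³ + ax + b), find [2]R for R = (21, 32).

tangent at (21, 32): λ = (3·21² + 8)/(2·32) ≡ 36/27. 27⁻¹ ≡ 11 (mod 37), so λ ≡ 36·11 ≡ 26.
  x = λ² - 21 - 21 = 676 - 42 ≡ 5; y = λ·(21 - 5) - 32 ≡ 14. → (5, 14)

(5, 14)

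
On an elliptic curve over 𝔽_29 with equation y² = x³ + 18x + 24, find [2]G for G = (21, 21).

(12, 24)

tangent at (21, 21): λ = (3·21² + 18)/(2·21) ≡ 7/13. 13⁻¹ ≡ 9 (mod 29), so λ ≡ 7·9 ≡ 5.
  x = λ² - 21 - 21 = 25 - 42 ≡ 12; y = λ·(21 - 12) - 21 ≡ 24. → (12, 24)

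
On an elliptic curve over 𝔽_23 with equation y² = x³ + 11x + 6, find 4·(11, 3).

Write P = (11, 3).
Repeated addition: build up to 4P.
2P: tangent at (11, 3): λ = (3·11² + 11)/(2·3) ≡ 6/6. 6⁻¹ ≡ 4 (mod 23) since 6·4 = 24 ≡ 1, so λ ≡ 6·4 ≡ 1.
  x = λ² - 11 - 11 = 1 - 22 ≡ 2; y = λ·(11 - 2) - 3 ≡ 6. → (2, 6)
3P: (2, 6) + (11, 3). λ = (3 - 6)/(11 - 2) ≡ 20/9 mod 23. 9⁻¹ ≡ 18 (mod 23), so λ ≡ 15.
  x = λ² - 2 - 11 = 225 - 13 ≡ 5; y = λ·(2 - 5) - 6 ≡ 18. → (5, 18)
4P: (5, 18) + (11, 3). λ = (3 - 18)/(11 - 5) ≡ 8/6 mod 23. 6⁻¹ ≡ 4 (mod 23), so λ ≡ 9.
  x = λ² - 5 - 11 = 81 - 16 ≡ 19; y = λ·(5 - 19) - 18 ≡ 17. → (19, 17)

(19, 17)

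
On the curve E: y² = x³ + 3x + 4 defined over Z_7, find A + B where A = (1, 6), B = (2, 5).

(5, 5)

(1, 6) + (2, 5). λ = (5 - 6)/(2 - 1) ≡ 6/1 mod 7. 1⁻¹ ≡ 1 (mod 7), so λ ≡ 6.
  x = λ² - 1 - 2 = 36 - 3 ≡ 5; y = λ·(1 - 5) - 6 ≡ 5. → (5, 5)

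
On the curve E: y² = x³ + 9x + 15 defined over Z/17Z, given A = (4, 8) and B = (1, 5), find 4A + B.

(1, 5)

First 4A:
Repeated addition: build up to 4A.
2A: tangent at (4, 8): λ = (3·4² + 9)/(2·8) ≡ 6/16. 16⁻¹ ≡ 16 (mod 17), so λ ≡ 6·16 ≡ 11.
  x = λ² - 4 - 4 = 121 - 8 ≡ 11; y = λ·(4 - 11) - 8 ≡ 0. → (11, 0)
3A: (11, 0) + (4, 8). λ = (8 - 0)/(4 - 11) ≡ 8/10 mod 17. 10⁻¹ ≡ 12 (mod 17), so λ ≡ 11.
  x = λ² - 11 - 4 = 121 - 15 ≡ 4; y = λ·(11 - 4) - 0 ≡ 9. → (4, 9)
4A: (4, 9) + (4, 8): same x and y₁ ≡ -y₂, so the sum is ∞.
4A = ∞.
Finally 4A + B:
∞ + (1, 5) = (1, 5) (identity).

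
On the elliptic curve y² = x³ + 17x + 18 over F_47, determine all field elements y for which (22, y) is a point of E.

x³ + 17x + 18 = 11040 ≡ 42 (mod 47).
Square roots of 42 mod 47: 18 and 29 (since 18² = 324 ≡ 42).

18, 29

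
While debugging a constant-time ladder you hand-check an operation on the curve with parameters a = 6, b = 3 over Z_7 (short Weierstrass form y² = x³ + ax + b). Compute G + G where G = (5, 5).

(5, 2)

tangent at (5, 5): λ = (3·5² + 6)/(2·5) ≡ 4/3. 3⁻¹ ≡ 5 (mod 7) since 3·5 = 15 ≡ 1, so λ ≡ 4·5 ≡ 6.
  x = λ² - 5 - 5 = 36 - 10 ≡ 5; y = λ·(5 - 5) - 5 ≡ 2. → (5, 2)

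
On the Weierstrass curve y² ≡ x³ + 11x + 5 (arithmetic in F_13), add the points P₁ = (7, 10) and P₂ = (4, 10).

(2, 3)

(7, 10) + (4, 10). λ = (10 - 10)/(4 - 7) ≡ 0/10 mod 13. 10⁻¹ ≡ 4 (mod 13) since 10·4 = 40 ≡ 1, so λ ≡ 0.
  x = λ² - 7 - 4 = 0 - 11 ≡ 2; y = λ·(7 - 2) - 10 ≡ 3. → (2, 3)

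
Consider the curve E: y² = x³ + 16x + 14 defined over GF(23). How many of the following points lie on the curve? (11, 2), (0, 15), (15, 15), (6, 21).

2

(11, 2): 2² ≡ 4, rhs ≡ 3 → off.
(0, 15): 15² ≡ 18, rhs ≡ 14 → off.
(15, 15): 15² ≡ 18, rhs ≡ 18 → on.
(6, 21): 21² ≡ 4, rhs ≡ 4 → on.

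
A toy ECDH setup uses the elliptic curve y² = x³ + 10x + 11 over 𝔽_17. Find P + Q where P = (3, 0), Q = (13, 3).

(3, 0) + (13, 3). λ = (3 - 0)/(13 - 3) ≡ 3/10 mod 17. 10⁻¹ ≡ 12 (mod 17), so λ ≡ 2.
  x = λ² - 3 - 13 = 4 - 16 ≡ 5; y = λ·(3 - 5) - 0 ≡ 13. → (5, 13)

(5, 13)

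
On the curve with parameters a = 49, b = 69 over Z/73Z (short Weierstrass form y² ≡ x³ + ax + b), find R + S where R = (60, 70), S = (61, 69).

(26, 42)

(60, 70) + (61, 69). λ = (69 - 70)/(61 - 60) ≡ 72/1 mod 73. 1⁻¹ ≡ 1 (mod 73), so λ ≡ 72.
  x = λ² - 60 - 61 = 5184 - 121 ≡ 26; y = λ·(60 - 26) - 70 ≡ 42. → (26, 42)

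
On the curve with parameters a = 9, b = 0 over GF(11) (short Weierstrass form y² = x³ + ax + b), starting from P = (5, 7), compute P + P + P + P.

Double-and-add on 4 = (100)₂. Start with P = (5, 7) for the leading 1-bit.
double: tangent at (5, 7): λ = (3·5² + 9)/(2·7) ≡ 7/3. 3⁻¹ ≡ 4 (mod 11) since 3·4 = 12 ≡ 1, so λ ≡ 7·4 ≡ 6.
  x = λ² - 5 - 5 = 36 - 10 ≡ 4; y = λ·(5 - 4) - 7 ≡ 10. → (4, 10)
double: tangent at (4, 10): λ = (3·4² + 9)/(2·10) ≡ 2/9. 9⁻¹ ≡ 5 (mod 11), so λ ≡ 2·5 ≡ 10.
  x = λ² - 4 - 4 = 100 - 8 ≡ 4; y = λ·(4 - 4) - 10 ≡ 1. → (4, 1)

(4, 1)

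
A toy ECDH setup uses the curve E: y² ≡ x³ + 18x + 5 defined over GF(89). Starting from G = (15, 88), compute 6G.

(31, 70)

Double-and-add on 6 = (110)₂. Start with G = (15, 88) for the leading 1-bit.
double: tangent at (15, 88): λ = (3·15² + 18)/(2·88) ≡ 70/87. 87⁻¹ ≡ 44 (mod 89) since 87·44 = 3828 ≡ 1, so λ ≡ 70·44 ≡ 54.
  x = λ² - 15 - 15 = 2916 - 30 ≡ 38; y = λ·(15 - 38) - 88 ≡ 5. → (38, 5)
add G: (38, 5) + (15, 88). λ = (88 - 5)/(15 - 38) ≡ 83/66 mod 89. 66⁻¹ ≡ 58 (mod 89), so λ ≡ 8.
  x = λ² - 38 - 15 = 64 - 53 ≡ 11; y = λ·(38 - 11) - 5 ≡ 33. → (11, 33)
double: tangent at (11, 33): λ = (3·11² + 18)/(2·33) ≡ 25/66. 66⁻¹ ≡ 58 (mod 89) since 66·58 = 3828 ≡ 1, so λ ≡ 25·58 ≡ 26.
  x = λ² - 11 - 11 = 676 - 22 ≡ 31; y = λ·(11 - 31) - 33 ≡ 70. → (31, 70)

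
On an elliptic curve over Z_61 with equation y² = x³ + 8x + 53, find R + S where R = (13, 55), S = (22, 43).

(21, 37)

(13, 55) + (22, 43). λ = (43 - 55)/(22 - 13) ≡ 49/9 mod 61. 9⁻¹ ≡ 34 (mod 61) since 9·34 = 306 ≡ 1, so λ ≡ 19.
  x = λ² - 13 - 22 = 361 - 35 ≡ 21; y = λ·(13 - 21) - 55 ≡ 37. → (21, 37)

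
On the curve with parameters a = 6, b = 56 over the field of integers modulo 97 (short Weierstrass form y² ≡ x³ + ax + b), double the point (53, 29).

tangent at (53, 29): λ = (3·53² + 6)/(2·29) ≡ 91/58. 58⁻¹ ≡ 92 (mod 97) since 58·92 = 5336 ≡ 1, so λ ≡ 91·92 ≡ 30.
  x = λ² - 53 - 53 = 900 - 106 ≡ 18; y = λ·(53 - 18) - 29 ≡ 51. → (18, 51)

(18, 51)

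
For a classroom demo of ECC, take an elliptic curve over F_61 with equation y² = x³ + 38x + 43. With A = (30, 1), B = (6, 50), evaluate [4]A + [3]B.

First 4A:
Double-and-add on 4 = (100)₂. Start with A = (30, 1) for the leading 1-bit.
double: tangent at (30, 1): λ = (3·30² + 38)/(2·1) ≡ 54/2. 2⁻¹ ≡ 31 (mod 61), so λ ≡ 54·31 ≡ 27.
  x = λ² - 30 - 30 = 729 - 60 ≡ 59; y = λ·(30 - 59) - 1 ≡ 9. → (59, 9)
double: tangent at (59, 9): λ = (3·59² + 38)/(2·9) ≡ 50/18. 18⁻¹ ≡ 17 (mod 61) since 18·17 = 306 ≡ 1, so λ ≡ 50·17 ≡ 57.
  x = λ² - 59 - 59 = 3249 - 118 ≡ 20; y = λ·(59 - 20) - 9 ≡ 18. → (20, 18)
4A = (20, 18).
Next 3B:
Repeated addition: build up to 3B.
2B: tangent at (6, 50): λ = (3·6² + 38)/(2·50) ≡ 24/39. 39⁻¹ ≡ 36 (mod 61), so λ ≡ 24·36 ≡ 10.
  x = λ² - 6 - 6 = 100 - 12 ≡ 27; y = λ·(6 - 27) - 50 ≡ 45. → (27, 45)
3B: (27, 45) + (6, 50). λ = (50 - 45)/(6 - 27) ≡ 5/40 mod 61. 40⁻¹ ≡ 29 (mod 61) since 40·29 = 1160 ≡ 1, so λ ≡ 23.
  x = λ² - 27 - 6 = 529 - 33 ≡ 8; y = λ·(27 - 8) - 45 ≡ 26. → (8, 26)
3B = (8, 26).
Finally 4A + 3B:
(20, 18) + (8, 26). λ = (26 - 18)/(8 - 20) ≡ 8/49 mod 61. 49⁻¹ ≡ 5 (mod 61), so λ ≡ 40.
  x = λ² - 20 - 8 = 1600 - 28 ≡ 47; y = λ·(20 - 47) - 18 ≡ 0. → (47, 0)

(47, 0)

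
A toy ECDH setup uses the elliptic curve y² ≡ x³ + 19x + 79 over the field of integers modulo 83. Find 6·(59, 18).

(27, 40)

Write P = (59, 18).
Repeated addition: build up to 6P.
2P: tangent at (59, 18): λ = (3·59² + 19)/(2·18) ≡ 4/36. 36⁻¹ ≡ 30 (mod 83) since 36·30 = 1080 ≡ 1, so λ ≡ 4·30 ≡ 37.
  x = λ² - 59 - 59 = 1369 - 118 ≡ 6; y = λ·(59 - 6) - 18 ≡ 34. → (6, 34)
3P: (6, 34) + (59, 18). λ = (18 - 34)/(59 - 6) ≡ 67/53 mod 83. 53⁻¹ ≡ 47 (mod 83), so λ ≡ 78.
  x = λ² - 6 - 59 = 6084 - 65 ≡ 43; y = λ·(6 - 43) - 34 ≡ 68. → (43, 68)
4P: (43, 68) + (59, 18). λ = (18 - 68)/(59 - 43) ≡ 33/16 mod 83. 16⁻¹ ≡ 26 (mod 83), so λ ≡ 28.
  x = λ² - 43 - 59 = 784 - 102 ≡ 18; y = λ·(43 - 18) - 68 ≡ 51. → (18, 51)
5P: (18, 51) + (59, 18). λ = (18 - 51)/(59 - 18) ≡ 50/41 mod 83. 41⁻¹ ≡ 81 (mod 83), so λ ≡ 66.
  x = λ² - 18 - 59 = 4356 - 77 ≡ 46; y = λ·(18 - 46) - 51 ≡ 10. → (46, 10)
6P: (46, 10) + (59, 18). λ = (18 - 10)/(59 - 46) ≡ 8/13 mod 83. 13⁻¹ ≡ 32 (mod 83), so λ ≡ 7.
  x = λ² - 46 - 59 = 49 - 105 ≡ 27; y = λ·(46 - 27) - 10 ≡ 40. → (27, 40)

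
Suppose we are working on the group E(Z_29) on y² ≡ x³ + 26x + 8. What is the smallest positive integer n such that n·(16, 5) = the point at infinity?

2P: tangent at (16, 5): λ = (3·16² + 26)/(2·5) ≡ 11/10. 10⁻¹ ≡ 3 (mod 29) since 10·3 = 30 ≡ 1, so λ ≡ 11·3 ≡ 4.
  x = λ² - 16 - 16 = 16 - 32 ≡ 13; y = λ·(16 - 13) - 5 ≡ 7. → (13, 7)
3P: (13, 7) + (16, 5). λ = (5 - 7)/(16 - 13) ≡ 27/3 mod 29. 3⁻¹ ≡ 10 (mod 29), so λ ≡ 9.
  x = λ² - 13 - 16 = 81 - 29 ≡ 23; y = λ·(13 - 23) - 7 ≡ 19. → (23, 19)
4P: (23, 19) + (16, 5). λ = (5 - 19)/(16 - 23) ≡ 15/22 mod 29. 22⁻¹ ≡ 4 (mod 29) since 22·4 = 88 ≡ 1, so λ ≡ 2.
  x = λ² - 23 - 16 = 4 - 39 ≡ 23; y = λ·(23 - 23) - 19 ≡ 10. → (23, 10)
5P: (23, 10) + (16, 5). λ = (5 - 10)/(16 - 23) ≡ 24/22 mod 29. 22⁻¹ ≡ 4 (mod 29) since 22·4 = 88 ≡ 1, so λ ≡ 9.
  x = λ² - 23 - 16 = 81 - 39 ≡ 13; y = λ·(23 - 13) - 10 ≡ 22. → (13, 22)
6P: (13, 22) + (16, 5). λ = (5 - 22)/(16 - 13) ≡ 12/3 mod 29. 3⁻¹ ≡ 10 (mod 29) since 3·10 = 30 ≡ 1, so λ ≡ 4.
  x = λ² - 13 - 16 = 16 - 29 ≡ 16; y = λ·(13 - 16) - 22 ≡ 24. → (16, 24)
7P: (16, 24) + (16, 5): same x and y₁ ≡ -y₂, so the sum is the point at infinity.
7P = the point at infinity, so the order is 7.

7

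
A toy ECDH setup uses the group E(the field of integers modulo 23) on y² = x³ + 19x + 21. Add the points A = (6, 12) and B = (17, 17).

(8, 8)

(6, 12) + (17, 17). λ = (17 - 12)/(17 - 6) ≡ 5/11 mod 23. 11⁻¹ ≡ 21 (mod 23), so λ ≡ 13.
  x = λ² - 6 - 17 = 169 - 23 ≡ 8; y = λ·(6 - 8) - 12 ≡ 8. → (8, 8)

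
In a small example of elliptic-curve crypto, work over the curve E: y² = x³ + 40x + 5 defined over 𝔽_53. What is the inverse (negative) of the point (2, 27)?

(2, 26)

-(2, 27) = (2, -27 mod 53) = (2, 26).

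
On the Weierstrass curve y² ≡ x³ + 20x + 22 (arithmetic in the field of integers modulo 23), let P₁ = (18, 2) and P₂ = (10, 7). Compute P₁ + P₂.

(18, 2) + (10, 7). λ = (7 - 2)/(10 - 18) ≡ 5/15 mod 23. 15⁻¹ ≡ 20 (mod 23) since 15·20 = 300 ≡ 1, so λ ≡ 8.
  x = λ² - 18 - 10 = 64 - 28 ≡ 13; y = λ·(18 - 13) - 2 ≡ 15. → (13, 15)

(13, 15)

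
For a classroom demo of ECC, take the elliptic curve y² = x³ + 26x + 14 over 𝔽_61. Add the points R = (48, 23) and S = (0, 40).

(49, 32)

(48, 23) + (0, 40). λ = (40 - 23)/(0 - 48) ≡ 17/13 mod 61. 13⁻¹ ≡ 47 (mod 61) since 13·47 = 611 ≡ 1, so λ ≡ 6.
  x = λ² - 48 - 0 = 36 - 48 ≡ 49; y = λ·(48 - 49) - 23 ≡ 32. → (49, 32)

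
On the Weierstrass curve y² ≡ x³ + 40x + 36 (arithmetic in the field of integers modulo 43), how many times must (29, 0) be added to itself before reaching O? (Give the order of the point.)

2P: (29, 0) + (29, 0): same x and y₁ ≡ -y₂, so the sum is O.
2P = O, so the order is 2.

2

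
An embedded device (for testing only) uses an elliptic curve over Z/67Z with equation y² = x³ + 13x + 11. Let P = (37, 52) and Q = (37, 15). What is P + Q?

The two points share x = 37 and their y-coordinates satisfy 52 + 15 ≡ 0 (mod 67), so they are inverses. Their sum is the point at infinity.

O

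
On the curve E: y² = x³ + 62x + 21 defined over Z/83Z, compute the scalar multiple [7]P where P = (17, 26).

(6, 51)

Double-and-add on 7 = (111)₂. Start with P = (17, 26) for the leading 1-bit.
double: tangent at (17, 26): λ = (3·17² + 62)/(2·26) ≡ 16/52. 52⁻¹ ≡ 8 (mod 83), so λ ≡ 16·8 ≡ 45.
  x = λ² - 17 - 17 = 2025 - 34 ≡ 82; y = λ·(17 - 82) - 26 ≡ 37. → (82, 37)
add P: (82, 37) + (17, 26). λ = (26 - 37)/(17 - 82) ≡ 72/18 mod 83. 18⁻¹ ≡ 60 (mod 83), so λ ≡ 4.
  x = λ² - 82 - 17 = 16 - 99 ≡ 0; y = λ·(82 - 0) - 37 ≡ 42. → (0, 42)
double: tangent at (0, 42): λ = (3·0² + 62)/(2·42) ≡ 62/1. 1⁻¹ ≡ 1 (mod 83), so λ ≡ 62·1 ≡ 62.
  x = λ² - 0 - 0 = 3844 - 0 ≡ 26; y = λ·(0 - 26) - 42 ≡ 6. → (26, 6)
add P: (26, 6) + (17, 26). λ = (26 - 6)/(17 - 26) ≡ 20/74 mod 83. 74⁻¹ ≡ 46 (mod 83) since 74·46 = 3404 ≡ 1, so λ ≡ 7.
  x = λ² - 26 - 17 = 49 - 43 ≡ 6; y = λ·(26 - 6) - 6 ≡ 51. → (6, 51)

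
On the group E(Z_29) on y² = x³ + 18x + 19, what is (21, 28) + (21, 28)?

(21, 1)

tangent at (21, 28): λ = (3·21² + 18)/(2·28) ≡ 7/27. 27⁻¹ ≡ 14 (mod 29), so λ ≡ 7·14 ≡ 11.
  x = λ² - 21 - 21 = 121 - 42 ≡ 21; y = λ·(21 - 21) - 28 ≡ 1. → (21, 1)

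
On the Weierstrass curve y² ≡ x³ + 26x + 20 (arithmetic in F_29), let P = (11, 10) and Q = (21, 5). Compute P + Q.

(11, 10) + (21, 5). λ = (5 - 10)/(21 - 11) ≡ 24/10 mod 29. 10⁻¹ ≡ 3 (mod 29), so λ ≡ 14.
  x = λ² - 11 - 21 = 196 - 32 ≡ 19; y = λ·(11 - 19) - 10 ≡ 23. → (19, 23)

(19, 23)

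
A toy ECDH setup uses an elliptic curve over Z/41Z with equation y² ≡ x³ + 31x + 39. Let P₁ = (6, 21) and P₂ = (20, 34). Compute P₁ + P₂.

(6, 21) + (20, 34). λ = (34 - 21)/(20 - 6) ≡ 13/14 mod 41. 14⁻¹ ≡ 3 (mod 41), so λ ≡ 39.
  x = λ² - 6 - 20 = 1521 - 26 ≡ 19; y = λ·(6 - 19) - 21 ≡ 5. → (19, 5)

(19, 5)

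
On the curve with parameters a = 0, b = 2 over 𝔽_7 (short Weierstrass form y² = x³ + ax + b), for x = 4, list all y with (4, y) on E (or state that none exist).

x³ + 0x + 2 = 66 ≡ 3 (mod 7).
3 is a non-residue mod 7; no y exists.

none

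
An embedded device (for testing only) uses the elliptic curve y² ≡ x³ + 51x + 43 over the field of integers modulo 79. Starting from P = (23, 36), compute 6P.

(24, 9)

Repeated addition: build up to 6P.
2P: tangent at (23, 36): λ = (3·23² + 51)/(2·36) ≡ 58/72. 72⁻¹ ≡ 45 (mod 79), so λ ≡ 58·45 ≡ 3.
  x = λ² - 23 - 23 = 9 - 46 ≡ 42; y = λ·(23 - 42) - 36 ≡ 65. → (42, 65)
3P: (42, 65) + (23, 36). λ = (36 - 65)/(23 - 42) ≡ 50/60 mod 79. 60⁻¹ ≡ 54 (mod 79), so λ ≡ 14.
  x = λ² - 42 - 23 = 196 - 65 ≡ 52; y = λ·(42 - 52) - 65 ≡ 32. → (52, 32)
4P: (52, 32) + (23, 36). λ = (36 - 32)/(23 - 52) ≡ 4/50 mod 79. 50⁻¹ ≡ 49 (mod 79) since 50·49 = 2450 ≡ 1, so λ ≡ 38.
  x = λ² - 52 - 23 = 1444 - 75 ≡ 26; y = λ·(52 - 26) - 32 ≡ 8. → (26, 8)
5P: (26, 8) + (23, 36). λ = (36 - 8)/(23 - 26) ≡ 28/76 mod 79. 76⁻¹ ≡ 26 (mod 79), so λ ≡ 17.
  x = λ² - 26 - 23 = 289 - 49 ≡ 3; y = λ·(26 - 3) - 8 ≡ 67. → (3, 67)
6P: (3, 67) + (23, 36). λ = (36 - 67)/(23 - 3) ≡ 48/20 mod 79. 20⁻¹ ≡ 4 (mod 79), so λ ≡ 34.
  x = λ² - 3 - 23 = 1156 - 26 ≡ 24; y = λ·(3 - 24) - 67 ≡ 9. → (24, 9)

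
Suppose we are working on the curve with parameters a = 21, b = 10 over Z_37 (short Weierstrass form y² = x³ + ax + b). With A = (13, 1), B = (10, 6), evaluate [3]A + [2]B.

First 3A:
Repeated addition: build up to 3A.
2A: tangent at (13, 1): λ = (3·13² + 21)/(2·1) ≡ 10/2. 2⁻¹ ≡ 19 (mod 37), so λ ≡ 10·19 ≡ 5.
  x = λ² - 13 - 13 = 25 - 26 ≡ 36; y = λ·(13 - 36) - 1 ≡ 32. → (36, 32)
3A: (36, 32) + (13, 1). λ = (1 - 32)/(13 - 36) ≡ 6/14 mod 37. 14⁻¹ ≡ 8 (mod 37) since 14·8 = 112 ≡ 1, so λ ≡ 11.
  x = λ² - 36 - 13 = 121 - 49 ≡ 35; y = λ·(36 - 35) - 32 ≡ 16. → (35, 16)
3A = (35, 16).
Next 2B:
Repeated addition: build up to 2B.
2B: tangent at (10, 6): λ = (3·10² + 21)/(2·6) ≡ 25/12. 12⁻¹ ≡ 34 (mod 37), so λ ≡ 25·34 ≡ 36.
  x = λ² - 10 - 10 = 1296 - 20 ≡ 18; y = λ·(10 - 18) - 6 ≡ 2. → (18, 2)
2B = (18, 2).
Finally 3A + 2B:
(35, 16) + (18, 2). λ = (2 - 16)/(18 - 35) ≡ 23/20 mod 37. 20⁻¹ ≡ 13 (mod 37), so λ ≡ 3.
  x = λ² - 35 - 18 = 9 - 53 ≡ 30; y = λ·(35 - 30) - 16 ≡ 36. → (30, 36)

(30, 36)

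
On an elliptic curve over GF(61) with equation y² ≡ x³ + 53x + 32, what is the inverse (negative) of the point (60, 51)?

-(60, 51) = (60, -51 mod 61) = (60, 10).

(60, 10)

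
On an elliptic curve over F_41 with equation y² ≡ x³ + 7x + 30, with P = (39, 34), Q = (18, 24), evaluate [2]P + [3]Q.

(18, 17)

First 2P:
Repeated addition: build up to 2P.
2P: tangent at (39, 34): λ = (3·39² + 7)/(2·34) ≡ 19/27. 27⁻¹ ≡ 38 (mod 41) since 27·38 = 1026 ≡ 1, so λ ≡ 19·38 ≡ 25.
  x = λ² - 39 - 39 = 625 - 78 ≡ 14; y = λ·(39 - 14) - 34 ≡ 17. → (14, 17)
2P = (14, 17).
Next 3Q:
Repeated addition: build up to 3Q.
2Q: tangent at (18, 24): λ = (3·18² + 7)/(2·24) ≡ 36/7. 7⁻¹ ≡ 6 (mod 41) since 7·6 = 42 ≡ 1, so λ ≡ 36·6 ≡ 11.
  x = λ² - 18 - 18 = 121 - 36 ≡ 3; y = λ·(18 - 3) - 24 ≡ 18. → (3, 18)
3Q: (3, 18) + (18, 24). λ = (24 - 18)/(18 - 3) ≡ 6/15 mod 41. 15⁻¹ ≡ 11 (mod 41), so λ ≡ 25.
  x = λ² - 3 - 18 = 625 - 21 ≡ 30; y = λ·(3 - 30) - 18 ≡ 4. → (30, 4)
3Q = (30, 4).
Finally 2P + 3Q:
(14, 17) + (30, 4). λ = (4 - 17)/(30 - 14) ≡ 28/16 mod 41. 16⁻¹ ≡ 18 (mod 41), so λ ≡ 12.
  x = λ² - 14 - 30 = 144 - 44 ≡ 18; y = λ·(14 - 18) - 17 ≡ 17. → (18, 17)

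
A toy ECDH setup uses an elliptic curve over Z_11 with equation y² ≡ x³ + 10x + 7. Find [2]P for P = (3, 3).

tangent at (3, 3): λ = (3·3² + 10)/(2·3) ≡ 4/6. 6⁻¹ ≡ 2 (mod 11) since 6·2 = 12 ≡ 1, so λ ≡ 4·2 ≡ 8.
  x = λ² - 3 - 3 = 64 - 6 ≡ 3; y = λ·(3 - 3) - 3 ≡ 8. → (3, 8)

(3, 8)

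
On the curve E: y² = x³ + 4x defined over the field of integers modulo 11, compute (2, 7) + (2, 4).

O

The two points share x = 2 and their y-coordinates satisfy 7 + 4 ≡ 0 (mod 11), so they are inverses. Their sum is O.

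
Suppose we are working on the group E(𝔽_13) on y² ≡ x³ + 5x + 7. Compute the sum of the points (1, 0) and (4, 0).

(1, 0) + (4, 0). λ = (0 - 0)/(4 - 1) ≡ 0/3 mod 13. 3⁻¹ ≡ 9 (mod 13) since 3·9 = 27 ≡ 1, so λ ≡ 0.
  x = λ² - 1 - 4 = 0 - 5 ≡ 8; y = λ·(1 - 8) - 0 ≡ 0. → (8, 0)

(8, 0)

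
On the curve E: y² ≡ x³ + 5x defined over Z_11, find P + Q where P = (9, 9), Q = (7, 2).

(9, 9) + (7, 2). λ = (2 - 9)/(7 - 9) ≡ 4/9 mod 11. 9⁻¹ ≡ 5 (mod 11) since 9·5 = 45 ≡ 1, so λ ≡ 9.
  x = λ² - 9 - 7 = 81 - 16 ≡ 10; y = λ·(9 - 10) - 9 ≡ 4. → (10, 4)

(10, 4)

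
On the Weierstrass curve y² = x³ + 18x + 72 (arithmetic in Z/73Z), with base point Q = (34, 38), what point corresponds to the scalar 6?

(38, 41)

Double-and-add on 6 = (110)₂. Start with Q = (34, 38) for the leading 1-bit.
double: tangent at (34, 38): λ = (3·34² + 18)/(2·38) ≡ 55/3. 3⁻¹ ≡ 49 (mod 73) since 3·49 = 147 ≡ 1, so λ ≡ 55·49 ≡ 67.
  x = λ² - 34 - 34 = 4489 - 68 ≡ 41; y = λ·(34 - 41) - 38 ≡ 4. → (41, 4)
add Q: (41, 4) + (34, 38). λ = (38 - 4)/(34 - 41) ≡ 34/66 mod 73. 66⁻¹ ≡ 52 (mod 73) since 66·52 = 3432 ≡ 1, so λ ≡ 16.
  x = λ² - 41 - 34 = 256 - 75 ≡ 35; y = λ·(41 - 35) - 4 ≡ 19. → (35, 19)
double: tangent at (35, 19): λ = (3·35² + 18)/(2·19) ≡ 43/38. 38⁻¹ ≡ 25 (mod 73), so λ ≡ 43·25 ≡ 53.
  x = λ² - 35 - 35 = 2809 - 70 ≡ 38; y = λ·(35 - 38) - 19 ≡ 41. → (38, 41)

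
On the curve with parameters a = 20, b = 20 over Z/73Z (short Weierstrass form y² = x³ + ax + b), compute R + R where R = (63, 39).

tangent at (63, 39): λ = (3·63² + 20)/(2·39) ≡ 28/5. 5⁻¹ ≡ 44 (mod 73), so λ ≡ 28·44 ≡ 64.
  x = λ² - 63 - 63 = 4096 - 126 ≡ 28; y = λ·(63 - 28) - 39 ≡ 11. → (28, 11)

(28, 11)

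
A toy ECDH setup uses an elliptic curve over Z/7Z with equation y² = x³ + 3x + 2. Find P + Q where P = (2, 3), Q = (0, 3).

(5, 4)

(2, 3) + (0, 3). λ = (3 - 3)/(0 - 2) ≡ 0/5 mod 7. 5⁻¹ ≡ 3 (mod 7) since 5·3 = 15 ≡ 1, so λ ≡ 0.
  x = λ² - 2 - 0 = 0 - 2 ≡ 5; y = λ·(2 - 5) - 3 ≡ 4. → (5, 4)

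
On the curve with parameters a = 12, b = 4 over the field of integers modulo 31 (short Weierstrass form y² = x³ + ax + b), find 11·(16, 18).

(12, 4)

Write P = (16, 18).
Repeated addition: build up to 11P.
2P: tangent at (16, 18): λ = (3·16² + 12)/(2·18) ≡ 5/5. 5⁻¹ ≡ 25 (mod 31), so λ ≡ 5·25 ≡ 1.
  x = λ² - 16 - 16 = 1 - 32 ≡ 0; y = λ·(16 - 0) - 18 ≡ 29. → (0, 29)
3P: (0, 29) + (16, 18). λ = (18 - 29)/(16 - 0) ≡ 20/16 mod 31. 16⁻¹ ≡ 2 (mod 31), so λ ≡ 9.
  x = λ² - 0 - 16 = 81 - 16 ≡ 3; y = λ·(0 - 3) - 29 ≡ 6. → (3, 6)
4P: (3, 6) + (16, 18). λ = (18 - 6)/(16 - 3) ≡ 12/13 mod 31. 13⁻¹ ≡ 12 (mod 31), so λ ≡ 20.
  x = λ² - 3 - 16 = 400 - 19 ≡ 9; y = λ·(3 - 9) - 6 ≡ 29. → (9, 29)
5P: (9, 29) + (16, 18). λ = (18 - 29)/(16 - 9) ≡ 20/7 mod 31. 7⁻¹ ≡ 9 (mod 31), so λ ≡ 25.
  x = λ² - 9 - 16 = 625 - 25 ≡ 11; y = λ·(9 - 11) - 29 ≡ 14. → (11, 14)
6P: (11, 14) + (16, 18). λ = (18 - 14)/(16 - 11) ≡ 4/5 mod 31. 5⁻¹ ≡ 25 (mod 31), so λ ≡ 7.
  x = λ² - 11 - 16 = 49 - 27 ≡ 22; y = λ·(11 - 22) - 14 ≡ 2. → (22, 2)
7P: (22, 2) + (16, 18). λ = (18 - 2)/(16 - 22) ≡ 16/25 mod 31. 25⁻¹ ≡ 5 (mod 31) since 25·5 = 125 ≡ 1, so λ ≡ 18.
  x = λ² - 22 - 16 = 324 - 38 ≡ 7; y = λ·(22 - 7) - 2 ≡ 20. → (7, 20)
8P: (7, 20) + (16, 18). λ = (18 - 20)/(16 - 7) ≡ 29/9 mod 31. 9⁻¹ ≡ 7 (mod 31), so λ ≡ 17.
  x = λ² - 7 - 16 = 289 - 23 ≡ 18; y = λ·(7 - 18) - 20 ≡ 10. → (18, 10)
9P: (18, 10) + (16, 18). λ = (18 - 10)/(16 - 18) ≡ 8/29 mod 31. 29⁻¹ ≡ 15 (mod 31), so λ ≡ 27.
  x = λ² - 18 - 16 = 729 - 34 ≡ 13; y = λ·(18 - 13) - 10 ≡ 1. → (13, 1)
10P: (13, 1) + (16, 18). λ = (18 - 1)/(16 - 13) ≡ 17/3 mod 31. 3⁻¹ ≡ 21 (mod 31) since 3·21 = 63 ≡ 1, so λ ≡ 16.
  x = λ² - 13 - 16 = 256 - 29 ≡ 10; y = λ·(13 - 10) - 1 ≡ 16. → (10, 16)
11P: (10, 16) + (16, 18). λ = (18 - 16)/(16 - 10) ≡ 2/6 mod 31. 6⁻¹ ≡ 26 (mod 31), so λ ≡ 21.
  x = λ² - 10 - 16 = 441 - 26 ≡ 12; y = λ·(10 - 12) - 16 ≡ 4. → (12, 4)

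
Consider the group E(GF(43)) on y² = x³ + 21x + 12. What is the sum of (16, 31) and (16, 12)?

The two points share x = 16 and their y-coordinates satisfy 31 + 12 ≡ 0 (mod 43), so they are inverses. Their sum is O.

O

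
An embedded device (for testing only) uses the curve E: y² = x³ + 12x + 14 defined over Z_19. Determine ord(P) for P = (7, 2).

4

2P: tangent at (7, 2): λ = (3·7² + 12)/(2·2) ≡ 7/4. 4⁻¹ ≡ 5 (mod 19) since 4·5 = 20 ≡ 1, so λ ≡ 7·5 ≡ 16.
  x = λ² - 7 - 7 = 256 - 14 ≡ 14; y = λ·(7 - 14) - 2 ≡ 0. → (14, 0)
3P: (14, 0) + (7, 2). λ = (2 - 0)/(7 - 14) ≡ 2/12 mod 19. 12⁻¹ ≡ 8 (mod 19), so λ ≡ 16.
  x = λ² - 14 - 7 = 256 - 21 ≡ 7; y = λ·(14 - 7) - 0 ≡ 17. → (7, 17)
4P: (7, 17) + (7, 2): same x and y₁ ≡ -y₂, so the sum is O.
4P = O, so the order is 4.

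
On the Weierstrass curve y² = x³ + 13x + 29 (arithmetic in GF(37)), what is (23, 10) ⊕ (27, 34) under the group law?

(23, 10) + (27, 34). λ = (34 - 10)/(27 - 23) ≡ 24/4 mod 37. 4⁻¹ ≡ 28 (mod 37), so λ ≡ 6.
  x = λ² - 23 - 27 = 36 - 50 ≡ 23; y = λ·(23 - 23) - 10 ≡ 27. → (23, 27)

(23, 27)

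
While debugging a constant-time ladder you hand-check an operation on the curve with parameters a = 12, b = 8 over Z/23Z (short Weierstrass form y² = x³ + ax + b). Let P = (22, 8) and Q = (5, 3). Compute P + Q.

(22, 8) + (5, 3). λ = (3 - 8)/(5 - 22) ≡ 18/6 mod 23. 6⁻¹ ≡ 4 (mod 23), so λ ≡ 3.
  x = λ² - 22 - 5 = 9 - 27 ≡ 5; y = λ·(22 - 5) - 8 ≡ 20. → (5, 20)

(5, 20)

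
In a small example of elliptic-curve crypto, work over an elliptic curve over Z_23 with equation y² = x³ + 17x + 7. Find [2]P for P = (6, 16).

(4, 22)

tangent at (6, 16): λ = (3·6² + 17)/(2·16) ≡ 10/9. 9⁻¹ ≡ 18 (mod 23) since 9·18 = 162 ≡ 1, so λ ≡ 10·18 ≡ 19.
  x = λ² - 6 - 6 = 361 - 12 ≡ 4; y = λ·(6 - 4) - 16 ≡ 22. → (4, 22)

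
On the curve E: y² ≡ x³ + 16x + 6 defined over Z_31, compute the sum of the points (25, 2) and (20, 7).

(25, 2) + (20, 7). λ = (7 - 2)/(20 - 25) ≡ 5/26 mod 31. 26⁻¹ ≡ 6 (mod 31) since 26·6 = 156 ≡ 1, so λ ≡ 30.
  x = λ² - 25 - 20 = 900 - 45 ≡ 18; y = λ·(25 - 18) - 2 ≡ 22. → (18, 22)

(18, 22)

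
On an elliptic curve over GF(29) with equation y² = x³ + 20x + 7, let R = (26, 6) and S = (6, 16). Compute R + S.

(26, 6) + (6, 16). λ = (16 - 6)/(6 - 26) ≡ 10/9 mod 29. 9⁻¹ ≡ 13 (mod 29), so λ ≡ 14.
  x = λ² - 26 - 6 = 196 - 32 ≡ 19; y = λ·(26 - 19) - 6 ≡ 5. → (19, 5)

(19, 5)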